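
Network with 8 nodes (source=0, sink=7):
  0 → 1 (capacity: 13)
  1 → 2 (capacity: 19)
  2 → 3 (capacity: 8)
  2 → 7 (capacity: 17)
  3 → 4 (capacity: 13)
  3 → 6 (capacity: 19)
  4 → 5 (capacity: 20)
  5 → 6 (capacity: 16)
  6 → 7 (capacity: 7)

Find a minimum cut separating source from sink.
Min cut value = 13, edges: (0,1)

Min cut value: 13
Partition: S = [0], T = [1, 2, 3, 4, 5, 6, 7]
Cut edges: (0,1)

By max-flow min-cut theorem, max flow = min cut = 13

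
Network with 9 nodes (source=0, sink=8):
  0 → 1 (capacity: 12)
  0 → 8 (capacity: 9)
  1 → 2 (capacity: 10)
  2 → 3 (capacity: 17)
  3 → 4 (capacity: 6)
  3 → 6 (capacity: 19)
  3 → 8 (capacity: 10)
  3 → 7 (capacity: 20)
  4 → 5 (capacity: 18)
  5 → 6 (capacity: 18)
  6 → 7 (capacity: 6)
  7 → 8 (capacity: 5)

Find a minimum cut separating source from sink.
Min cut value = 19, edges: (0,8), (1,2)

Min cut value: 19
Partition: S = [0, 1], T = [2, 3, 4, 5, 6, 7, 8]
Cut edges: (0,8), (1,2)

By max-flow min-cut theorem, max flow = min cut = 19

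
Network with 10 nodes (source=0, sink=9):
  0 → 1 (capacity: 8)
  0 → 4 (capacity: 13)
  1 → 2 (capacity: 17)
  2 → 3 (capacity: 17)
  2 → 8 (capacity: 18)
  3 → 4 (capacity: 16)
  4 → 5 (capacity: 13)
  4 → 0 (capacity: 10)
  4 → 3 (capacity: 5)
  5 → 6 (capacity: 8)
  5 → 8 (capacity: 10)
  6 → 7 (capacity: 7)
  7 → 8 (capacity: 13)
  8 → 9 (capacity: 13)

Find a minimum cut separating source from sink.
Min cut value = 13, edges: (8,9)

Min cut value: 13
Partition: S = [0, 1, 2, 3, 4, 5, 6, 7, 8], T = [9]
Cut edges: (8,9)

By max-flow min-cut theorem, max flow = min cut = 13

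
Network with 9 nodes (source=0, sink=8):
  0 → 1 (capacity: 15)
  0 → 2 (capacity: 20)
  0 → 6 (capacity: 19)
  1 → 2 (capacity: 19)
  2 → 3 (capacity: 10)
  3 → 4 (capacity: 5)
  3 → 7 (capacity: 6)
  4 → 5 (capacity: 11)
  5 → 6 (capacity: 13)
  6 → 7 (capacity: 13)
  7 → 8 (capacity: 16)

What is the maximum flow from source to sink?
Maximum flow = 16

Max flow: 16

Flow assignment:
  0 → 2: 10/20
  0 → 6: 6/19
  2 → 3: 10/10
  3 → 4: 4/5
  3 → 7: 6/6
  4 → 5: 4/11
  5 → 6: 4/13
  6 → 7: 10/13
  7 → 8: 16/16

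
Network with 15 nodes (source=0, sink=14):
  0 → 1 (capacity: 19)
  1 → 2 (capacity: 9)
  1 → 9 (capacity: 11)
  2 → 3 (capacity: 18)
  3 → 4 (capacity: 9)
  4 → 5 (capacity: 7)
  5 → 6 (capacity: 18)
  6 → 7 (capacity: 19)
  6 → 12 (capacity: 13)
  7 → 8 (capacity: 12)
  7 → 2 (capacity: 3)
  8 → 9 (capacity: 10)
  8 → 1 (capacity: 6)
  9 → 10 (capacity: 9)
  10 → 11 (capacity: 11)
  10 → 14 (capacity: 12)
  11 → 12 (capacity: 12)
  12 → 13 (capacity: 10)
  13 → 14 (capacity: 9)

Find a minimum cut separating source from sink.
Min cut value = 16, edges: (4,5), (9,10)

Min cut value: 16
Partition: S = [0, 1, 2, 3, 4, 7, 8, 9], T = [5, 6, 10, 11, 12, 13, 14]
Cut edges: (4,5), (9,10)

By max-flow min-cut theorem, max flow = min cut = 16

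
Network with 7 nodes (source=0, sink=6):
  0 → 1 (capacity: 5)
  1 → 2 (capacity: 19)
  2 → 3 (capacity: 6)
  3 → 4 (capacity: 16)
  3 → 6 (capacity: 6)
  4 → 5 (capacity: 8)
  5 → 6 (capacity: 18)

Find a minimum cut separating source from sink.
Min cut value = 5, edges: (0,1)

Min cut value: 5
Partition: S = [0], T = [1, 2, 3, 4, 5, 6]
Cut edges: (0,1)

By max-flow min-cut theorem, max flow = min cut = 5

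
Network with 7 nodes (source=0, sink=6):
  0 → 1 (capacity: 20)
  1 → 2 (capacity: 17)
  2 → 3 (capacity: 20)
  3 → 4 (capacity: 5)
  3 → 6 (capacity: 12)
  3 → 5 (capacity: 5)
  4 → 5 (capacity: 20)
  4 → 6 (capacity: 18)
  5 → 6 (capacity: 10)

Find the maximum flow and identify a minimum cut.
Max flow = 17, Min cut edges: (1,2)

Maximum flow: 17
Minimum cut: (1,2)
Partition: S = [0, 1], T = [2, 3, 4, 5, 6]

Max-flow min-cut theorem verified: both equal 17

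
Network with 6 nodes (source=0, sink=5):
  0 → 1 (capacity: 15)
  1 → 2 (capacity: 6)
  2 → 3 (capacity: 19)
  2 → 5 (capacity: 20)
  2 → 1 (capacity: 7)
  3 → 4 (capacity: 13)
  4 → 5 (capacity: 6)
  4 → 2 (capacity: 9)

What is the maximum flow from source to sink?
Maximum flow = 6

Max flow: 6

Flow assignment:
  0 → 1: 6/15
  1 → 2: 6/6
  2 → 5: 6/20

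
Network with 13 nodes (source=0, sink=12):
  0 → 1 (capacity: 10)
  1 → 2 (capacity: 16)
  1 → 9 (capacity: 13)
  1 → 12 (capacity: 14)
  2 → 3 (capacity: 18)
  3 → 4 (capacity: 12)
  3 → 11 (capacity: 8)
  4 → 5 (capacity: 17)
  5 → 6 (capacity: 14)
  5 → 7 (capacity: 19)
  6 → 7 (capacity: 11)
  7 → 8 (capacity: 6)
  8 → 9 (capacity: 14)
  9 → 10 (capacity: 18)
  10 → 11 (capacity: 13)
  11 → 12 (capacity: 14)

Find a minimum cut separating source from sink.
Min cut value = 10, edges: (0,1)

Min cut value: 10
Partition: S = [0], T = [1, 2, 3, 4, 5, 6, 7, 8, 9, 10, 11, 12]
Cut edges: (0,1)

By max-flow min-cut theorem, max flow = min cut = 10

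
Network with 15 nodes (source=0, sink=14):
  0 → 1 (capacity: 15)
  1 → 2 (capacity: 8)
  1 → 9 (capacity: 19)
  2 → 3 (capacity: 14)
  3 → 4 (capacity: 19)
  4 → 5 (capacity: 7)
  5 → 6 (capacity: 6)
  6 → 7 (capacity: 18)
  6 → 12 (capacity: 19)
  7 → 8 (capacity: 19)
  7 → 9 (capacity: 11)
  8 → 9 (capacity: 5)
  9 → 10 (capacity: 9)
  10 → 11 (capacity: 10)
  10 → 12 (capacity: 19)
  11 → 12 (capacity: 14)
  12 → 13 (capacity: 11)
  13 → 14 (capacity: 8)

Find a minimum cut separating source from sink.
Min cut value = 8, edges: (13,14)

Min cut value: 8
Partition: S = [0, 1, 2, 3, 4, 5, 6, 7, 8, 9, 10, 11, 12, 13], T = [14]
Cut edges: (13,14)

By max-flow min-cut theorem, max flow = min cut = 8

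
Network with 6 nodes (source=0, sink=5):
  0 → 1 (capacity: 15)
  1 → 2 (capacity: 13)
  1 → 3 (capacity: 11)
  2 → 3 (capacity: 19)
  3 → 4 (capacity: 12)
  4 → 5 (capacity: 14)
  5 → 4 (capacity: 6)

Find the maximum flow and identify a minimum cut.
Max flow = 12, Min cut edges: (3,4)

Maximum flow: 12
Minimum cut: (3,4)
Partition: S = [0, 1, 2, 3], T = [4, 5]

Max-flow min-cut theorem verified: both equal 12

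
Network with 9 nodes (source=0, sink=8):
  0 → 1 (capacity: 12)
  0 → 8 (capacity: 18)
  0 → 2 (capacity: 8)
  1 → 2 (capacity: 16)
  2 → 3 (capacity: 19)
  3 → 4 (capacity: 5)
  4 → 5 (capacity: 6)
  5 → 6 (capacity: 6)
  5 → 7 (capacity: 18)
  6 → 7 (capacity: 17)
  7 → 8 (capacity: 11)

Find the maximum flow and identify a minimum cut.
Max flow = 23, Min cut edges: (0,8), (3,4)

Maximum flow: 23
Minimum cut: (0,8), (3,4)
Partition: S = [0, 1, 2, 3], T = [4, 5, 6, 7, 8]

Max-flow min-cut theorem verified: both equal 23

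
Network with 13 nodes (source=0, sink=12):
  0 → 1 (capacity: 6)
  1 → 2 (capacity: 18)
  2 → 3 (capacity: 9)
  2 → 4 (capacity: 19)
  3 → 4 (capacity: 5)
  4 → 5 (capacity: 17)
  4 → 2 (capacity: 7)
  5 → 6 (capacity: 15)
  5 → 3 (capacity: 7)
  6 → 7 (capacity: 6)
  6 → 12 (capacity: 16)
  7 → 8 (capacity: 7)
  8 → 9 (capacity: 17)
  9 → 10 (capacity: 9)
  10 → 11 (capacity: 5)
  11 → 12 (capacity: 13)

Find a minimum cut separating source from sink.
Min cut value = 6, edges: (0,1)

Min cut value: 6
Partition: S = [0], T = [1, 2, 3, 4, 5, 6, 7, 8, 9, 10, 11, 12]
Cut edges: (0,1)

By max-flow min-cut theorem, max flow = min cut = 6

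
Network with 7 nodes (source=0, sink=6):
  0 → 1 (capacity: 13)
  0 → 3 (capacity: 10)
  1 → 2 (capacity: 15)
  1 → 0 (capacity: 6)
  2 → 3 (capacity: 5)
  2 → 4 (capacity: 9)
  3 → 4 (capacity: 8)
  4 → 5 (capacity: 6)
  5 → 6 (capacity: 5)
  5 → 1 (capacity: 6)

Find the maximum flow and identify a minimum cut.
Max flow = 5, Min cut edges: (5,6)

Maximum flow: 5
Minimum cut: (5,6)
Partition: S = [0, 1, 2, 3, 4, 5], T = [6]

Max-flow min-cut theorem verified: both equal 5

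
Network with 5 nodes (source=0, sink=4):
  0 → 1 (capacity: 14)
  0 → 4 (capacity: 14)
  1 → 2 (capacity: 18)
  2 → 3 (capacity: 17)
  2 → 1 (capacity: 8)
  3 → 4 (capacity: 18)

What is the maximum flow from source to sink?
Maximum flow = 28

Max flow: 28

Flow assignment:
  0 → 1: 14/14
  0 → 4: 14/14
  1 → 2: 14/18
  2 → 3: 14/17
  3 → 4: 14/18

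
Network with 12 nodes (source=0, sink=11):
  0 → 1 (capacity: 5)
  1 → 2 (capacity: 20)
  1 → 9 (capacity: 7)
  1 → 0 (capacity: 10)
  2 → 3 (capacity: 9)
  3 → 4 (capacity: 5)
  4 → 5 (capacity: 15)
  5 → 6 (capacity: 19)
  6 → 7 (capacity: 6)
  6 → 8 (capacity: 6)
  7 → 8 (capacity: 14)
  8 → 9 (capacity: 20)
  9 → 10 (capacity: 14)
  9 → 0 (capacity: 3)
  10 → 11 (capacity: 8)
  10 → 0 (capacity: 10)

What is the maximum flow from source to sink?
Maximum flow = 5

Max flow: 5

Flow assignment:
  0 → 1: 5/5
  1 → 9: 5/7
  9 → 10: 5/14
  10 → 11: 5/8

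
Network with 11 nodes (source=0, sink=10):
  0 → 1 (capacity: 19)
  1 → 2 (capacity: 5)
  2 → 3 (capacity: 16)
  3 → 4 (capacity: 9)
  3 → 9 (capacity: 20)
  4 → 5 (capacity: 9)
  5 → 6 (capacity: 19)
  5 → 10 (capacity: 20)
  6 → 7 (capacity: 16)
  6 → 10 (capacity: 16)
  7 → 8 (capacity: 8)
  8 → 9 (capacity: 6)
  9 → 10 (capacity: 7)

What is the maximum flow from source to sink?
Maximum flow = 5

Max flow: 5

Flow assignment:
  0 → 1: 5/19
  1 → 2: 5/5
  2 → 3: 5/16
  3 → 9: 5/20
  9 → 10: 5/7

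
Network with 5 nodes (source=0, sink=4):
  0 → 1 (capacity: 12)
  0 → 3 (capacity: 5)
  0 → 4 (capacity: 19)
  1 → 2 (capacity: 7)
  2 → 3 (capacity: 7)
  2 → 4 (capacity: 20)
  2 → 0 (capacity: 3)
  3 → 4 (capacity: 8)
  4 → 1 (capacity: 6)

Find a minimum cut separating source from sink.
Min cut value = 31, edges: (0,3), (0,4), (1,2)

Min cut value: 31
Partition: S = [0, 1], T = [2, 3, 4]
Cut edges: (0,3), (0,4), (1,2)

By max-flow min-cut theorem, max flow = min cut = 31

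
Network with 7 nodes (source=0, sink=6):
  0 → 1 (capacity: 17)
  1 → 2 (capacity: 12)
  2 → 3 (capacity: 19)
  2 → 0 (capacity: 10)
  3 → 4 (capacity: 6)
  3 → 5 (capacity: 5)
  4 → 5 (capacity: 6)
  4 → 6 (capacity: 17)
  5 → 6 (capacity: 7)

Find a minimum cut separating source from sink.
Min cut value = 11, edges: (3,4), (3,5)

Min cut value: 11
Partition: S = [0, 1, 2, 3], T = [4, 5, 6]
Cut edges: (3,4), (3,5)

By max-flow min-cut theorem, max flow = min cut = 11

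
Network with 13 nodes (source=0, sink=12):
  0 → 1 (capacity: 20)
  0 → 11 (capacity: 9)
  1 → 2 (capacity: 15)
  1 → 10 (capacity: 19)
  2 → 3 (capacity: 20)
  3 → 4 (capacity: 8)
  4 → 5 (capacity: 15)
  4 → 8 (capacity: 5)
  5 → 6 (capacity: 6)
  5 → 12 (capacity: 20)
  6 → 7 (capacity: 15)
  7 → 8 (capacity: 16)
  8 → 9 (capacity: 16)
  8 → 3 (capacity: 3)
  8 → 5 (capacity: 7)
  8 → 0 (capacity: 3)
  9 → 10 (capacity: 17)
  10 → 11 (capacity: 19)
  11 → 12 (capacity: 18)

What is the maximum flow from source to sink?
Maximum flow = 26

Max flow: 26

Flow assignment:
  0 → 1: 20/20
  0 → 11: 6/9
  1 → 2: 8/15
  1 → 10: 12/19
  2 → 3: 8/20
  3 → 4: 8/8
  4 → 5: 8/15
  5 → 12: 8/20
  10 → 11: 12/19
  11 → 12: 18/18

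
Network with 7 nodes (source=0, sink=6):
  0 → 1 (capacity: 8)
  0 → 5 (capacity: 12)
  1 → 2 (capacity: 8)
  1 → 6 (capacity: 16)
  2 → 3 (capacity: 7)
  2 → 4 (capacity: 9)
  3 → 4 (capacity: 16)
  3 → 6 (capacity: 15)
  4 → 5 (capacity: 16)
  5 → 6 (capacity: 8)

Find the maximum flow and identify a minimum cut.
Max flow = 16, Min cut edges: (0,1), (5,6)

Maximum flow: 16
Minimum cut: (0,1), (5,6)
Partition: S = [0, 4, 5], T = [1, 2, 3, 6]

Max-flow min-cut theorem verified: both equal 16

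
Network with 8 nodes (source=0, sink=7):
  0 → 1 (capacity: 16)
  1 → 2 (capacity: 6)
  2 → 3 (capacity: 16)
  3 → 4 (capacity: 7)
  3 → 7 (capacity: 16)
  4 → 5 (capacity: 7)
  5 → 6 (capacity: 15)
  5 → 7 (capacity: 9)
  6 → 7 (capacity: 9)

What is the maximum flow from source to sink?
Maximum flow = 6

Max flow: 6

Flow assignment:
  0 → 1: 6/16
  1 → 2: 6/6
  2 → 3: 6/16
  3 → 7: 6/16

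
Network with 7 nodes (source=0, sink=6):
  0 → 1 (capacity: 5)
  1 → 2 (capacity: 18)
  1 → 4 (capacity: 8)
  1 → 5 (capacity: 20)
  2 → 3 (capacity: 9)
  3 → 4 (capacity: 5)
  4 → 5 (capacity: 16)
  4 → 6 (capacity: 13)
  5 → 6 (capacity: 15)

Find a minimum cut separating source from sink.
Min cut value = 5, edges: (0,1)

Min cut value: 5
Partition: S = [0], T = [1, 2, 3, 4, 5, 6]
Cut edges: (0,1)

By max-flow min-cut theorem, max flow = min cut = 5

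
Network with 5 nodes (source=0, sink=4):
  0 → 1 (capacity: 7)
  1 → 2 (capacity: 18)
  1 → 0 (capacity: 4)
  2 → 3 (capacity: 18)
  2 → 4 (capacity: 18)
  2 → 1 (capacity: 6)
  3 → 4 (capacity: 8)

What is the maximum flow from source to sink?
Maximum flow = 7

Max flow: 7

Flow assignment:
  0 → 1: 7/7
  1 → 2: 7/18
  2 → 4: 7/18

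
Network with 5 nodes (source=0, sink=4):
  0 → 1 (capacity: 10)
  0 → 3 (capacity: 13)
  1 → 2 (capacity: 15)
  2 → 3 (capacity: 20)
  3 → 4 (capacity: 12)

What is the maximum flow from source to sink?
Maximum flow = 12

Max flow: 12

Flow assignment:
  0 → 1: 10/10
  0 → 3: 2/13
  1 → 2: 10/15
  2 → 3: 10/20
  3 → 4: 12/12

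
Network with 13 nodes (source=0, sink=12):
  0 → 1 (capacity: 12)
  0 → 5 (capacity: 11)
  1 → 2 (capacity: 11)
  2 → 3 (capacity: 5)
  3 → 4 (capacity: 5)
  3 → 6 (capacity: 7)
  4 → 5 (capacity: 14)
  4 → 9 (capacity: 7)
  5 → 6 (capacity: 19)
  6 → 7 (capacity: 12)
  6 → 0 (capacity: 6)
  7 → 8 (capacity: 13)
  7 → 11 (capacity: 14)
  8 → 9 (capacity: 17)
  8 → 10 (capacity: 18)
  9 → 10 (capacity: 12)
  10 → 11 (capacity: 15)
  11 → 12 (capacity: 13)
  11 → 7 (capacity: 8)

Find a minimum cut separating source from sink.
Min cut value = 13, edges: (11,12)

Min cut value: 13
Partition: S = [0, 1, 2, 3, 4, 5, 6, 7, 8, 9, 10, 11], T = [12]
Cut edges: (11,12)

By max-flow min-cut theorem, max flow = min cut = 13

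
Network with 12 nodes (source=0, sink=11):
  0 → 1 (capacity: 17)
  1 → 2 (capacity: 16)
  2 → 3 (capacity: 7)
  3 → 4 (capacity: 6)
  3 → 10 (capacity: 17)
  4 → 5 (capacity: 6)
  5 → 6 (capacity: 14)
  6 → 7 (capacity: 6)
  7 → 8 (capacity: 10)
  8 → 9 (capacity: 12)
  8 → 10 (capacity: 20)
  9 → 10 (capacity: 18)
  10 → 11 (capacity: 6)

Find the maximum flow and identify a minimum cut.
Max flow = 6, Min cut edges: (10,11)

Maximum flow: 6
Minimum cut: (10,11)
Partition: S = [0, 1, 2, 3, 4, 5, 6, 7, 8, 9, 10], T = [11]

Max-flow min-cut theorem verified: both equal 6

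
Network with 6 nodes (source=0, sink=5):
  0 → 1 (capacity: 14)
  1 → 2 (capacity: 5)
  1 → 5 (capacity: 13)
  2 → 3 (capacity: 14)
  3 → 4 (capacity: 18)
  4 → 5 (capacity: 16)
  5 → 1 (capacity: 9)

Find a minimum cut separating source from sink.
Min cut value = 14, edges: (0,1)

Min cut value: 14
Partition: S = [0], T = [1, 2, 3, 4, 5]
Cut edges: (0,1)

By max-flow min-cut theorem, max flow = min cut = 14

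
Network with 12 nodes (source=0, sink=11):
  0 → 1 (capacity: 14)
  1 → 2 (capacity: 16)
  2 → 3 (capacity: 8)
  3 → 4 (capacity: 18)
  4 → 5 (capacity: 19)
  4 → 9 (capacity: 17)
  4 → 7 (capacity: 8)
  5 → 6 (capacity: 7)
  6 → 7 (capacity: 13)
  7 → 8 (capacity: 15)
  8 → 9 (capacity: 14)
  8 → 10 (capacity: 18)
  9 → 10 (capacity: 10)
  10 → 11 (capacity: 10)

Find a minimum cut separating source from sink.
Min cut value = 8, edges: (2,3)

Min cut value: 8
Partition: S = [0, 1, 2], T = [3, 4, 5, 6, 7, 8, 9, 10, 11]
Cut edges: (2,3)

By max-flow min-cut theorem, max flow = min cut = 8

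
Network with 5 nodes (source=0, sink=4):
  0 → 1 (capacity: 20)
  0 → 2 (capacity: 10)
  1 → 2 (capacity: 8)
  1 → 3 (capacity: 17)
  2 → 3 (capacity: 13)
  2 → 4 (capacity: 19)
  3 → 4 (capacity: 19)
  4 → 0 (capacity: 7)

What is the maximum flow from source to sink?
Maximum flow = 30

Max flow: 30

Flow assignment:
  0 → 1: 20/20
  0 → 2: 10/10
  1 → 2: 8/8
  1 → 3: 12/17
  2 → 4: 18/19
  3 → 4: 12/19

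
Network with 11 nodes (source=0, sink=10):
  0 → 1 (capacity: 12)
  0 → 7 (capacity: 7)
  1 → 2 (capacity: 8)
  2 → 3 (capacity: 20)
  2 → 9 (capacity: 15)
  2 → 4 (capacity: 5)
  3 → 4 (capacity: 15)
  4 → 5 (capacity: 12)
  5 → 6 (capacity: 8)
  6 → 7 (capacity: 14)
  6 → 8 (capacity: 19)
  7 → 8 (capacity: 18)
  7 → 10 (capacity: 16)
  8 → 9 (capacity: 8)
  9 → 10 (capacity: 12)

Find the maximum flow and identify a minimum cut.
Max flow = 15, Min cut edges: (0,7), (1,2)

Maximum flow: 15
Minimum cut: (0,7), (1,2)
Partition: S = [0, 1], T = [2, 3, 4, 5, 6, 7, 8, 9, 10]

Max-flow min-cut theorem verified: both equal 15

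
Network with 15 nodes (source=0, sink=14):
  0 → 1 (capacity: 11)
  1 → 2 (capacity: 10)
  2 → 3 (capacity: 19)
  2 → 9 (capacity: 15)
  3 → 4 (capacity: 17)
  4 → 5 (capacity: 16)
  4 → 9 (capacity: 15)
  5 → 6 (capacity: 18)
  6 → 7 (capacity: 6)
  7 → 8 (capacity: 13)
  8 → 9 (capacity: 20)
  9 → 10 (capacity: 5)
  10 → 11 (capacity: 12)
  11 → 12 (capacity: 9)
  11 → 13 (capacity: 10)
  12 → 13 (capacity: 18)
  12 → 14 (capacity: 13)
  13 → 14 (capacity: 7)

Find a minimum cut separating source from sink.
Min cut value = 5, edges: (9,10)

Min cut value: 5
Partition: S = [0, 1, 2, 3, 4, 5, 6, 7, 8, 9], T = [10, 11, 12, 13, 14]
Cut edges: (9,10)

By max-flow min-cut theorem, max flow = min cut = 5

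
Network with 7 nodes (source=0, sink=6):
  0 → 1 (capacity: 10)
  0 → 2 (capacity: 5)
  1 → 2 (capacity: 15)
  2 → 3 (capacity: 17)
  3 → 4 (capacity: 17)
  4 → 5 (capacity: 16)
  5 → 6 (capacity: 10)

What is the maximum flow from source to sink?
Maximum flow = 10

Max flow: 10

Flow assignment:
  0 → 1: 10/10
  1 → 2: 10/15
  2 → 3: 10/17
  3 → 4: 10/17
  4 → 5: 10/16
  5 → 6: 10/10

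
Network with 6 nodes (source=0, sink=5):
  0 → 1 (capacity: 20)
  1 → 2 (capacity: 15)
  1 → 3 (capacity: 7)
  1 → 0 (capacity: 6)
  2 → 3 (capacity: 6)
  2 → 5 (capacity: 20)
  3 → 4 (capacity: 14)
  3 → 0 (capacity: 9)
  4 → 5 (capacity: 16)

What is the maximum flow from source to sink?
Maximum flow = 20

Max flow: 20

Flow assignment:
  0 → 1: 20/20
  1 → 2: 15/15
  1 → 3: 5/7
  2 → 5: 15/20
  3 → 4: 5/14
  4 → 5: 5/16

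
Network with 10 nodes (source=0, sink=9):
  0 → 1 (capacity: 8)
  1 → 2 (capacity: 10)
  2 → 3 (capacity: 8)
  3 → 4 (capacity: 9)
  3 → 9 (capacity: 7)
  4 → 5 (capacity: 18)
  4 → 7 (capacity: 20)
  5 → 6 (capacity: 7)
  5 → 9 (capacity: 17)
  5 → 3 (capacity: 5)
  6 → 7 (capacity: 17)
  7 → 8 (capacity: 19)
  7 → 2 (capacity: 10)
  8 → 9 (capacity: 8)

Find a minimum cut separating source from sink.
Min cut value = 8, edges: (2,3)

Min cut value: 8
Partition: S = [0, 1, 2], T = [3, 4, 5, 6, 7, 8, 9]
Cut edges: (2,3)

By max-flow min-cut theorem, max flow = min cut = 8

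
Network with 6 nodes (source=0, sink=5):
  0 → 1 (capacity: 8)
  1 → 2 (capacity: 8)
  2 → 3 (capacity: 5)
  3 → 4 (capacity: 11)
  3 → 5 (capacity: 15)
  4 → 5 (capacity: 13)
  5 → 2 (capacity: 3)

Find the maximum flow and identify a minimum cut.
Max flow = 5, Min cut edges: (2,3)

Maximum flow: 5
Minimum cut: (2,3)
Partition: S = [0, 1, 2], T = [3, 4, 5]

Max-flow min-cut theorem verified: both equal 5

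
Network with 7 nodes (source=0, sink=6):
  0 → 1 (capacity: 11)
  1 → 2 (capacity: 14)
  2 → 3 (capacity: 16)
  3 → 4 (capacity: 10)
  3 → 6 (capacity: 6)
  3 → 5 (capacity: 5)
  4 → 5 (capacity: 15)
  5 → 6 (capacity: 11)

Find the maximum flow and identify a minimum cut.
Max flow = 11, Min cut edges: (0,1)

Maximum flow: 11
Minimum cut: (0,1)
Partition: S = [0], T = [1, 2, 3, 4, 5, 6]

Max-flow min-cut theorem verified: both equal 11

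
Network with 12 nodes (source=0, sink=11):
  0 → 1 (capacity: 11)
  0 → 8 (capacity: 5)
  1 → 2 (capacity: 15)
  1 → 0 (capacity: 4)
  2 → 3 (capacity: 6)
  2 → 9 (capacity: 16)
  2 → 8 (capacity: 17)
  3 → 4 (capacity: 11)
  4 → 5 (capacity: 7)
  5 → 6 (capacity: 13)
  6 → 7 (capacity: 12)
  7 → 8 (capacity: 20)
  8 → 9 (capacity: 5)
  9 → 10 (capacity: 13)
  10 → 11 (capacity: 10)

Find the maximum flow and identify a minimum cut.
Max flow = 10, Min cut edges: (10,11)

Maximum flow: 10
Minimum cut: (10,11)
Partition: S = [0, 1, 2, 3, 4, 5, 6, 7, 8, 9, 10], T = [11]

Max-flow min-cut theorem verified: both equal 10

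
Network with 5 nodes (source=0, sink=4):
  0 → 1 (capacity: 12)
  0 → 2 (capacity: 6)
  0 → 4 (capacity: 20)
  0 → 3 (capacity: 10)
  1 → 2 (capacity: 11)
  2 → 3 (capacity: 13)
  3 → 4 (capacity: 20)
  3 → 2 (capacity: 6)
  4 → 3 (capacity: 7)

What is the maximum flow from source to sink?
Maximum flow = 40

Max flow: 40

Flow assignment:
  0 → 1: 11/12
  0 → 2: 2/6
  0 → 4: 20/20
  0 → 3: 7/10
  1 → 2: 11/11
  2 → 3: 13/13
  3 → 4: 20/20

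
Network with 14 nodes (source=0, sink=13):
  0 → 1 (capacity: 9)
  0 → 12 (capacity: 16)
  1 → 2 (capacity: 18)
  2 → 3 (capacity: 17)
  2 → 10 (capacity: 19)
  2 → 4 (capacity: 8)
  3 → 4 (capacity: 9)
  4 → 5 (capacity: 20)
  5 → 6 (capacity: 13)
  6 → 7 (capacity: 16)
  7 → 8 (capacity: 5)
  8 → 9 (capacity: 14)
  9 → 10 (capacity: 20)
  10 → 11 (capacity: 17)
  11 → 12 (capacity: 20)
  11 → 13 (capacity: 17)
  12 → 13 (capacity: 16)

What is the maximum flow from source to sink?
Maximum flow = 25

Max flow: 25

Flow assignment:
  0 → 1: 9/9
  0 → 12: 16/16
  1 → 2: 9/18
  2 → 10: 9/19
  10 → 11: 9/17
  11 → 13: 9/17
  12 → 13: 16/16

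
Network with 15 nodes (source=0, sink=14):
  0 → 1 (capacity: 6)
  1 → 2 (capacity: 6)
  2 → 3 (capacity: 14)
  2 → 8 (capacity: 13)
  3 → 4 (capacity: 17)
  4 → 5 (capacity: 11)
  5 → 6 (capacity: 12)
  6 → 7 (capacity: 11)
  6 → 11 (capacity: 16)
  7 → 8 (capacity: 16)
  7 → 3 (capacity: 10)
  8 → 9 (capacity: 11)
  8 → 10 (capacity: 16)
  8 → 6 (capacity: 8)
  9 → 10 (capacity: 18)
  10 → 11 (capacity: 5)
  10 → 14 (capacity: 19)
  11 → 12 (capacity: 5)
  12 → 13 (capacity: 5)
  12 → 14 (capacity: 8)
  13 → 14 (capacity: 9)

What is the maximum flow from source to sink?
Maximum flow = 6

Max flow: 6

Flow assignment:
  0 → 1: 6/6
  1 → 2: 6/6
  2 → 8: 6/13
  8 → 10: 6/16
  10 → 14: 6/19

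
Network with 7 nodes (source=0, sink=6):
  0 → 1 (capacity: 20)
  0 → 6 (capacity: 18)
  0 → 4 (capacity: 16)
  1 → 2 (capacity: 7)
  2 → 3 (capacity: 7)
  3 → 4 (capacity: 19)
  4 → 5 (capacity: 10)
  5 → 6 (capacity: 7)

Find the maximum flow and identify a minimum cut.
Max flow = 25, Min cut edges: (0,6), (5,6)

Maximum flow: 25
Minimum cut: (0,6), (5,6)
Partition: S = [0, 1, 2, 3, 4, 5], T = [6]

Max-flow min-cut theorem verified: both equal 25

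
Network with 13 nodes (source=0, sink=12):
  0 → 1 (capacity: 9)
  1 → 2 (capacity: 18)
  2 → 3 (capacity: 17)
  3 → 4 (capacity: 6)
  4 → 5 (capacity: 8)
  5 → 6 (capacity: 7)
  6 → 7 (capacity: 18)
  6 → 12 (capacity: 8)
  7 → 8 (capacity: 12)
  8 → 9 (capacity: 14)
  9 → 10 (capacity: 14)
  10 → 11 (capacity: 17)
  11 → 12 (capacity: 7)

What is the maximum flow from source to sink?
Maximum flow = 6

Max flow: 6

Flow assignment:
  0 → 1: 6/9
  1 → 2: 6/18
  2 → 3: 6/17
  3 → 4: 6/6
  4 → 5: 6/8
  5 → 6: 6/7
  6 → 12: 6/8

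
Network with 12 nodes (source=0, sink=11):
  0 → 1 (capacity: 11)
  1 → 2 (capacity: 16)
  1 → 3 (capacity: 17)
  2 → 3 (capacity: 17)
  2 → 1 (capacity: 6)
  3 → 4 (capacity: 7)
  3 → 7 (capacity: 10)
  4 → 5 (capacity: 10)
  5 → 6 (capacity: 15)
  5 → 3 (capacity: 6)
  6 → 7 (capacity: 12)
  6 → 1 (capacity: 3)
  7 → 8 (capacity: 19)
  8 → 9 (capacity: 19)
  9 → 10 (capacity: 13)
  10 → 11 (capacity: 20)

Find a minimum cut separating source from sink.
Min cut value = 11, edges: (0,1)

Min cut value: 11
Partition: S = [0], T = [1, 2, 3, 4, 5, 6, 7, 8, 9, 10, 11]
Cut edges: (0,1)

By max-flow min-cut theorem, max flow = min cut = 11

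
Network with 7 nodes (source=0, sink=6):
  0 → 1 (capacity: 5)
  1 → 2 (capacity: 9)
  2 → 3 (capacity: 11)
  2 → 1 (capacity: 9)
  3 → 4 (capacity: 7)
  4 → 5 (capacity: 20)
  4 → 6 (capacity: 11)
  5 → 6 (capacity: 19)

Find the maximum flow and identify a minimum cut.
Max flow = 5, Min cut edges: (0,1)

Maximum flow: 5
Minimum cut: (0,1)
Partition: S = [0], T = [1, 2, 3, 4, 5, 6]

Max-flow min-cut theorem verified: both equal 5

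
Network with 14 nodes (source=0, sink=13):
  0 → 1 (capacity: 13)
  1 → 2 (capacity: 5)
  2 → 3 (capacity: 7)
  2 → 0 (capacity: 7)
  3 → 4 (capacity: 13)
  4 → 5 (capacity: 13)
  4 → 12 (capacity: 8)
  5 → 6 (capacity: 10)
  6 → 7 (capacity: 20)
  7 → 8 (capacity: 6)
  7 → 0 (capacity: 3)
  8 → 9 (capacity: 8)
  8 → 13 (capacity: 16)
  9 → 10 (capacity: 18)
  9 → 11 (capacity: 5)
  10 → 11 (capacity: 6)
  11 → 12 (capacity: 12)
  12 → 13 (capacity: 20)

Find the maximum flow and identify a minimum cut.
Max flow = 5, Min cut edges: (1,2)

Maximum flow: 5
Minimum cut: (1,2)
Partition: S = [0, 1], T = [2, 3, 4, 5, 6, 7, 8, 9, 10, 11, 12, 13]

Max-flow min-cut theorem verified: both equal 5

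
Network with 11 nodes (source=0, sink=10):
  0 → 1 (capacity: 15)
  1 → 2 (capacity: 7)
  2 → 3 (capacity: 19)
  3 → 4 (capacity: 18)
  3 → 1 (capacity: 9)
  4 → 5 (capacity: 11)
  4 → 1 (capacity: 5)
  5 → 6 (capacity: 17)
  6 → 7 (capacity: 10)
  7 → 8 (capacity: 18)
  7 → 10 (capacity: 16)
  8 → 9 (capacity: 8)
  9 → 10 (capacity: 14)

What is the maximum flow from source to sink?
Maximum flow = 7

Max flow: 7

Flow assignment:
  0 → 1: 7/15
  1 → 2: 7/7
  2 → 3: 7/19
  3 → 4: 7/18
  4 → 5: 7/11
  5 → 6: 7/17
  6 → 7: 7/10
  7 → 10: 7/16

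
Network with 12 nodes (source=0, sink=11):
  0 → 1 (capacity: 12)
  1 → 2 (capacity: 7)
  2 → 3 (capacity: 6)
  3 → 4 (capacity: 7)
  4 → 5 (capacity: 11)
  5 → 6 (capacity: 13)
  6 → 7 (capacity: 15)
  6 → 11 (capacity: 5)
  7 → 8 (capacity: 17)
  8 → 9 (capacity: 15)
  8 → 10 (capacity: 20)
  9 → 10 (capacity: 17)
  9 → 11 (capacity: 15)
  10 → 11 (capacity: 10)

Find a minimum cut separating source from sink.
Min cut value = 6, edges: (2,3)

Min cut value: 6
Partition: S = [0, 1, 2], T = [3, 4, 5, 6, 7, 8, 9, 10, 11]
Cut edges: (2,3)

By max-flow min-cut theorem, max flow = min cut = 6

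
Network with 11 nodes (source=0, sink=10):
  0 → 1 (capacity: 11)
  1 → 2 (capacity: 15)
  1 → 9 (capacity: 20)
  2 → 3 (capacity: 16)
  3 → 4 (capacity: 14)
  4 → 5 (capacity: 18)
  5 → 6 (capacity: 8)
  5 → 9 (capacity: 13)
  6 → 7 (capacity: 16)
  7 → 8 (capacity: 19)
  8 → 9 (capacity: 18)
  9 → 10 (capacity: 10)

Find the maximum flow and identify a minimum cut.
Max flow = 10, Min cut edges: (9,10)

Maximum flow: 10
Minimum cut: (9,10)
Partition: S = [0, 1, 2, 3, 4, 5, 6, 7, 8, 9], T = [10]

Max-flow min-cut theorem verified: both equal 10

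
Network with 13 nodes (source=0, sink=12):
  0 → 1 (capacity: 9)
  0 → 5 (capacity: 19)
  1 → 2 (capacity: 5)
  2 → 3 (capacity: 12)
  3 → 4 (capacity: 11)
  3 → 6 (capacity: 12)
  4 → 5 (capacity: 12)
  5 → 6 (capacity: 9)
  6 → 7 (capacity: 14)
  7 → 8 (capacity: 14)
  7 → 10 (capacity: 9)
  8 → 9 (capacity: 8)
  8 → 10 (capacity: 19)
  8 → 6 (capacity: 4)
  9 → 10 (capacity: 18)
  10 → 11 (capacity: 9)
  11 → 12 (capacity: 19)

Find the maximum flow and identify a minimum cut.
Max flow = 9, Min cut edges: (10,11)

Maximum flow: 9
Minimum cut: (10,11)
Partition: S = [0, 1, 2, 3, 4, 5, 6, 7, 8, 9, 10], T = [11, 12]

Max-flow min-cut theorem verified: both equal 9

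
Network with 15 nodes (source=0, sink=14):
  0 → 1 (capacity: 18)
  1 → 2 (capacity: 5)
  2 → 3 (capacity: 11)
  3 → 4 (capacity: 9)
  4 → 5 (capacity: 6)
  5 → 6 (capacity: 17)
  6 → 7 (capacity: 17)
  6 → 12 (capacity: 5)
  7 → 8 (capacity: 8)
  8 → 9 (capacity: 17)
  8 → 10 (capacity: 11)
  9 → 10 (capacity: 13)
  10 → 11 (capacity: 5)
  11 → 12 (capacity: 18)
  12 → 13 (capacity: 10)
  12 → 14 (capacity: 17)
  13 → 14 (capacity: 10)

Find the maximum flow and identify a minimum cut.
Max flow = 5, Min cut edges: (1,2)

Maximum flow: 5
Minimum cut: (1,2)
Partition: S = [0, 1], T = [2, 3, 4, 5, 6, 7, 8, 9, 10, 11, 12, 13, 14]

Max-flow min-cut theorem verified: both equal 5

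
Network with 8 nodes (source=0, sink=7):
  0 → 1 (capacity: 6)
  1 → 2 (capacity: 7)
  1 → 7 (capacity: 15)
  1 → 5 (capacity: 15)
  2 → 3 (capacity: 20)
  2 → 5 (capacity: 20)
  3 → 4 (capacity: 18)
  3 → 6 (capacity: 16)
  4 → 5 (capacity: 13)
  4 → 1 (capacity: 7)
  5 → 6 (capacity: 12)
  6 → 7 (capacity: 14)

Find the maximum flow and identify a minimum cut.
Max flow = 6, Min cut edges: (0,1)

Maximum flow: 6
Minimum cut: (0,1)
Partition: S = [0], T = [1, 2, 3, 4, 5, 6, 7]

Max-flow min-cut theorem verified: both equal 6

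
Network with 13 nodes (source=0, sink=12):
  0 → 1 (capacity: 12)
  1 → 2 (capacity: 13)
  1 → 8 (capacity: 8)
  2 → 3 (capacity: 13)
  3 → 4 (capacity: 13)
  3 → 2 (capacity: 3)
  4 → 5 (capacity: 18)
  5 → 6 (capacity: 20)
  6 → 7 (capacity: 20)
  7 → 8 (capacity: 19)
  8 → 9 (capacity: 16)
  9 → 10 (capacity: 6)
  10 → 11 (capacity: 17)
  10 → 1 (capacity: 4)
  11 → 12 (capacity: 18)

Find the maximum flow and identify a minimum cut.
Max flow = 6, Min cut edges: (9,10)

Maximum flow: 6
Minimum cut: (9,10)
Partition: S = [0, 1, 2, 3, 4, 5, 6, 7, 8, 9], T = [10, 11, 12]

Max-flow min-cut theorem verified: both equal 6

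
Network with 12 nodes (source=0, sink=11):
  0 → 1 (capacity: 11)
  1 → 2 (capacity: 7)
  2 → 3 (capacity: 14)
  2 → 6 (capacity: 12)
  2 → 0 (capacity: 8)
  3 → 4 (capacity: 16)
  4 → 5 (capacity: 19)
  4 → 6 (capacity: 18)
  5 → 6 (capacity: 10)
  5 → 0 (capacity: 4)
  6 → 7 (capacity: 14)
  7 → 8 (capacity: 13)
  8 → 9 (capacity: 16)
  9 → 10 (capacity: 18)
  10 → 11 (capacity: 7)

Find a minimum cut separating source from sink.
Min cut value = 7, edges: (10,11)

Min cut value: 7
Partition: S = [0, 1, 2, 3, 4, 5, 6, 7, 8, 9, 10], T = [11]
Cut edges: (10,11)

By max-flow min-cut theorem, max flow = min cut = 7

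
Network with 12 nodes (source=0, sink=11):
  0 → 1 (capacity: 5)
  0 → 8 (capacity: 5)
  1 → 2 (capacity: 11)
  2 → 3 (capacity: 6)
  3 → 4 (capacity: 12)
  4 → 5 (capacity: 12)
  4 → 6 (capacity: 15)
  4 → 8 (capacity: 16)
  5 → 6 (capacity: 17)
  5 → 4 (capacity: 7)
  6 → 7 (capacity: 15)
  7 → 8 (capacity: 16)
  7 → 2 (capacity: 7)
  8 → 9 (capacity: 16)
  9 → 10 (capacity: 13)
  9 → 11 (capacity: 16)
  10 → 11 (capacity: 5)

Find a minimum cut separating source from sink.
Min cut value = 10, edges: (0,1), (0,8)

Min cut value: 10
Partition: S = [0], T = [1, 2, 3, 4, 5, 6, 7, 8, 9, 10, 11]
Cut edges: (0,1), (0,8)

By max-flow min-cut theorem, max flow = min cut = 10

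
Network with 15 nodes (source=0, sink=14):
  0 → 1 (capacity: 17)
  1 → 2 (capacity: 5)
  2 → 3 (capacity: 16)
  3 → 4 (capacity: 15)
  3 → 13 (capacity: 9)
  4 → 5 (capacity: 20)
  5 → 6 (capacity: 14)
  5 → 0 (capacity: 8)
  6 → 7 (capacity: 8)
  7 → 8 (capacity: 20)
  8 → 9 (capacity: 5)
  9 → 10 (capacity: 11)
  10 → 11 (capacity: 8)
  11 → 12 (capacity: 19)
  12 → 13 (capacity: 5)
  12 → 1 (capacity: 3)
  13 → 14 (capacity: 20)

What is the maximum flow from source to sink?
Maximum flow = 5

Max flow: 5

Flow assignment:
  0 → 1: 5/17
  1 → 2: 5/5
  2 → 3: 5/16
  3 → 13: 5/9
  13 → 14: 5/20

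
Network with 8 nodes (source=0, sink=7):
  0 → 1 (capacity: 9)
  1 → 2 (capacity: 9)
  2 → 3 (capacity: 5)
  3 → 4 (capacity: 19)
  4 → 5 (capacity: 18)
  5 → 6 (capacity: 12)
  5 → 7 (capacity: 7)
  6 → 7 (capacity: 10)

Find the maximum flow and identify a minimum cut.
Max flow = 5, Min cut edges: (2,3)

Maximum flow: 5
Minimum cut: (2,3)
Partition: S = [0, 1, 2], T = [3, 4, 5, 6, 7]

Max-flow min-cut theorem verified: both equal 5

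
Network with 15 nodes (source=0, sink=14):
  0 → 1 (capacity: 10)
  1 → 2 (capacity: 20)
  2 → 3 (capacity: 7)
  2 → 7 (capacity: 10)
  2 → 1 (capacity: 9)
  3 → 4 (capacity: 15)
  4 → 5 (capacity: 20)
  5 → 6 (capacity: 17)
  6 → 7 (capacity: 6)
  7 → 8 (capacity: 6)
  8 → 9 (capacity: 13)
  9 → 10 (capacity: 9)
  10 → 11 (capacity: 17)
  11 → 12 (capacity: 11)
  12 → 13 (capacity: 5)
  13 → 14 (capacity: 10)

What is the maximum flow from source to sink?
Maximum flow = 5

Max flow: 5

Flow assignment:
  0 → 1: 5/10
  1 → 2: 5/20
  2 → 7: 5/10
  7 → 8: 5/6
  8 → 9: 5/13
  9 → 10: 5/9
  10 → 11: 5/17
  11 → 12: 5/11
  12 → 13: 5/5
  13 → 14: 5/10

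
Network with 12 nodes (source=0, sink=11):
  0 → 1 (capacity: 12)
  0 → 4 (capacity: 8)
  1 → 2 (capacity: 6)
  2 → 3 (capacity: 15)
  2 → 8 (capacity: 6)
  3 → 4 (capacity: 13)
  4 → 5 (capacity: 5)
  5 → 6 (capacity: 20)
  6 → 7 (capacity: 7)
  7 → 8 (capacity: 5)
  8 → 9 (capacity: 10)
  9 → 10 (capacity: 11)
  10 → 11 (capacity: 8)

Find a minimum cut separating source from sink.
Min cut value = 8, edges: (10,11)

Min cut value: 8
Partition: S = [0, 1, 2, 3, 4, 5, 6, 7, 8, 9, 10], T = [11]
Cut edges: (10,11)

By max-flow min-cut theorem, max flow = min cut = 8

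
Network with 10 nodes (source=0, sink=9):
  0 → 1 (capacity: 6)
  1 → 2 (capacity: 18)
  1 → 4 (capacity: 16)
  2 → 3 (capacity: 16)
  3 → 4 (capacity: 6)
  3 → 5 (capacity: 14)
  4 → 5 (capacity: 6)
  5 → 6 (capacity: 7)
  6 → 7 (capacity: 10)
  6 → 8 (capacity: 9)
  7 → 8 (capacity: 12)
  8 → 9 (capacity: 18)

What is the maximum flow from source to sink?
Maximum flow = 6

Max flow: 6

Flow assignment:
  0 → 1: 6/6
  1 → 4: 6/16
  4 → 5: 6/6
  5 → 6: 6/7
  6 → 8: 6/9
  8 → 9: 6/18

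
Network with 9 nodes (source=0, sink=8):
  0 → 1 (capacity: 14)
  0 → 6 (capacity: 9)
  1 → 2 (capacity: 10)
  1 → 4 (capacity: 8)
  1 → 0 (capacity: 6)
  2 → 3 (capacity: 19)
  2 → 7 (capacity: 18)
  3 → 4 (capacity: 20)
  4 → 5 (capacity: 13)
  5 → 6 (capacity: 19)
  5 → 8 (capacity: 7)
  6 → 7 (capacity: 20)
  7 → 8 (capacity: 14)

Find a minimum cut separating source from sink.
Min cut value = 21, edges: (5,8), (7,8)

Min cut value: 21
Partition: S = [0, 1, 2, 3, 4, 5, 6, 7], T = [8]
Cut edges: (5,8), (7,8)

By max-flow min-cut theorem, max flow = min cut = 21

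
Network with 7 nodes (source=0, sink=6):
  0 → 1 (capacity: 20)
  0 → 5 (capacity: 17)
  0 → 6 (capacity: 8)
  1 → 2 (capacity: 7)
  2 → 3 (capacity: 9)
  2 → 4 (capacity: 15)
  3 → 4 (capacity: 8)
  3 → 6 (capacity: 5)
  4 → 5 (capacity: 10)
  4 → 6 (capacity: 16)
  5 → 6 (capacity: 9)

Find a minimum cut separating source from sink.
Min cut value = 24, edges: (0,6), (1,2), (5,6)

Min cut value: 24
Partition: S = [0, 1, 5], T = [2, 3, 4, 6]
Cut edges: (0,6), (1,2), (5,6)

By max-flow min-cut theorem, max flow = min cut = 24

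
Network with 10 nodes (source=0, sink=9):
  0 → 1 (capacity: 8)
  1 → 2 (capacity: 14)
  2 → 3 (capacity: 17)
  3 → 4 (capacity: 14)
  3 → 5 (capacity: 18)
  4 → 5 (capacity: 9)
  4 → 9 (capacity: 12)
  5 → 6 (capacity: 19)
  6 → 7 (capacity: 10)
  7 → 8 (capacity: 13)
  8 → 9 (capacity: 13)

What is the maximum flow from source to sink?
Maximum flow = 8

Max flow: 8

Flow assignment:
  0 → 1: 8/8
  1 → 2: 8/14
  2 → 3: 8/17
  3 → 4: 8/14
  4 → 9: 8/12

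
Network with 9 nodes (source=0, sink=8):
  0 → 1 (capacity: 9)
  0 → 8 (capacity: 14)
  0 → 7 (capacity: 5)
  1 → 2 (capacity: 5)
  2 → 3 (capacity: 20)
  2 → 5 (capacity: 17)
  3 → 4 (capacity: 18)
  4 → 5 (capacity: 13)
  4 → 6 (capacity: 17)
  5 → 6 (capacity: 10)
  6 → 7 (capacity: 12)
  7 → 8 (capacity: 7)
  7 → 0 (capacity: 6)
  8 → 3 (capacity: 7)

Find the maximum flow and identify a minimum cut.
Max flow = 21, Min cut edges: (0,8), (7,8)

Maximum flow: 21
Minimum cut: (0,8), (7,8)
Partition: S = [0, 1, 2, 3, 4, 5, 6, 7], T = [8]

Max-flow min-cut theorem verified: both equal 21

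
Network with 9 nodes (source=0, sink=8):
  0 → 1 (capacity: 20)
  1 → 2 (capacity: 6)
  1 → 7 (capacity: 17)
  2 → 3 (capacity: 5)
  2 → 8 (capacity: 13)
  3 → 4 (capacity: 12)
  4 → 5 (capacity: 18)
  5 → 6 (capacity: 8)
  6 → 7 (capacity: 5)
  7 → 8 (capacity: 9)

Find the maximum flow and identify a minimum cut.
Max flow = 15, Min cut edges: (1,2), (7,8)

Maximum flow: 15
Minimum cut: (1,2), (7,8)
Partition: S = [0, 1, 3, 4, 5, 6, 7], T = [2, 8]

Max-flow min-cut theorem verified: both equal 15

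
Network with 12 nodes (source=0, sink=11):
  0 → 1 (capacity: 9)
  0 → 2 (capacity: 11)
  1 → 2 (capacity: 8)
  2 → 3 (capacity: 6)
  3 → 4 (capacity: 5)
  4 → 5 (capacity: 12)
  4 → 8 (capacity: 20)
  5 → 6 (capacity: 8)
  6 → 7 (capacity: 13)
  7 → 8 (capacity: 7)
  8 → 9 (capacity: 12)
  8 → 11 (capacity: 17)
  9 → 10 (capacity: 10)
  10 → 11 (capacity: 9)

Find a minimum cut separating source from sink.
Min cut value = 5, edges: (3,4)

Min cut value: 5
Partition: S = [0, 1, 2, 3], T = [4, 5, 6, 7, 8, 9, 10, 11]
Cut edges: (3,4)

By max-flow min-cut theorem, max flow = min cut = 5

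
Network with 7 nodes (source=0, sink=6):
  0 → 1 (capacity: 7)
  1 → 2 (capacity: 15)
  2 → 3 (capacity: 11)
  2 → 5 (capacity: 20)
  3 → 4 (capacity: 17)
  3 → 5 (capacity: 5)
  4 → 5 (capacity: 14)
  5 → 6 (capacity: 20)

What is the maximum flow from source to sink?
Maximum flow = 7

Max flow: 7

Flow assignment:
  0 → 1: 7/7
  1 → 2: 7/15
  2 → 5: 7/20
  5 → 6: 7/20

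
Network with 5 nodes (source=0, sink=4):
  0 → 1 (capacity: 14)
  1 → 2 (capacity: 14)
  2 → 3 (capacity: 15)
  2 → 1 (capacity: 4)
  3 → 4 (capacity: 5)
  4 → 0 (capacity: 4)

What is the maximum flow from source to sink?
Maximum flow = 5

Max flow: 5

Flow assignment:
  0 → 1: 5/14
  1 → 2: 5/14
  2 → 3: 5/15
  3 → 4: 5/5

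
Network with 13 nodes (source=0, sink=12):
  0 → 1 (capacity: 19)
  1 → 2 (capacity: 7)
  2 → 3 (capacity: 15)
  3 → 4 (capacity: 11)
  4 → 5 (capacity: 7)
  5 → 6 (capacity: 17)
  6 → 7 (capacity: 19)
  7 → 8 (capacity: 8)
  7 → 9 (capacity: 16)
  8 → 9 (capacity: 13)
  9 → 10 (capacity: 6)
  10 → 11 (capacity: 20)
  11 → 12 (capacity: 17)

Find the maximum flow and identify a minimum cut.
Max flow = 6, Min cut edges: (9,10)

Maximum flow: 6
Minimum cut: (9,10)
Partition: S = [0, 1, 2, 3, 4, 5, 6, 7, 8, 9], T = [10, 11, 12]

Max-flow min-cut theorem verified: both equal 6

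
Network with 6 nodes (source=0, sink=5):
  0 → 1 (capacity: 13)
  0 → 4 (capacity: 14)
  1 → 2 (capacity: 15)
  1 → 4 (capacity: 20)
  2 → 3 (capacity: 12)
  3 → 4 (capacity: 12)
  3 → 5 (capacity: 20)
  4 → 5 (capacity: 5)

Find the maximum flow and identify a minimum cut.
Max flow = 17, Min cut edges: (2,3), (4,5)

Maximum flow: 17
Minimum cut: (2,3), (4,5)
Partition: S = [0, 1, 2, 4], T = [3, 5]

Max-flow min-cut theorem verified: both equal 17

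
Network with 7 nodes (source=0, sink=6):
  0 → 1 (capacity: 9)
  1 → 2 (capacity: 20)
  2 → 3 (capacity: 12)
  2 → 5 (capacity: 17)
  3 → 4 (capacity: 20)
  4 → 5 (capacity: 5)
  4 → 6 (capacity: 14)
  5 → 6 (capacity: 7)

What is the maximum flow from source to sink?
Maximum flow = 9

Max flow: 9

Flow assignment:
  0 → 1: 9/9
  1 → 2: 9/20
  2 → 3: 2/12
  2 → 5: 7/17
  3 → 4: 2/20
  4 → 6: 2/14
  5 → 6: 7/7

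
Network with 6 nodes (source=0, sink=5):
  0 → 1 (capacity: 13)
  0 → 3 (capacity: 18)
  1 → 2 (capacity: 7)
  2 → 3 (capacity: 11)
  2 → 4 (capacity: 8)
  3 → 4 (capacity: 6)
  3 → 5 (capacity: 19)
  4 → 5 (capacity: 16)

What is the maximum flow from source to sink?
Maximum flow = 25

Max flow: 25

Flow assignment:
  0 → 1: 7/13
  0 → 3: 18/18
  1 → 2: 7/7
  2 → 3: 7/11
  3 → 4: 6/6
  3 → 5: 19/19
  4 → 5: 6/16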